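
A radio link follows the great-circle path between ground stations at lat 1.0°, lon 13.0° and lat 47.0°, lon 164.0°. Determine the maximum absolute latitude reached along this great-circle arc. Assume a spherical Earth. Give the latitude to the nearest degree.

The great circle lies in the plane with unit normal n̂ = (p₁ × p₂)/|p₁ × p₂|.
Here n̂_z ≈ +0.407; the vertex latitude is φ_max = arccos|n̂_z| ≈ 66.0°.

≈ 66°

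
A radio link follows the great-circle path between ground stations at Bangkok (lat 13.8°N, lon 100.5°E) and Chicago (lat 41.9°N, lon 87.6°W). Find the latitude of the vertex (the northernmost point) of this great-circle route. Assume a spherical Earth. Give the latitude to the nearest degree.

The great circle lies in the plane with unit normal n̂ = (p₁ × p₂)/|p₁ × p₂|.
Here n̂_z ≈ +0.123; the vertex latitude is φ_max = arccos|n̂_z| ≈ 83.0°.
Check via Clairaut: cos φ_max = |cos φ₁| · sin C = cos(13.8°)·sin(7.3°) ≈ 0.123, again giving ≈ 83.0°.

≈ 83°N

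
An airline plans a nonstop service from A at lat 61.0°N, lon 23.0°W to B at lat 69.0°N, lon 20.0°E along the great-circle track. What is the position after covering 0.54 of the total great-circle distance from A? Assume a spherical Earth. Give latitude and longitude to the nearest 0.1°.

≈ lat 66.8°N, lon 3.1°W

Convert each endpoint to a unit vector on the sphere (x = cos φ cos λ, y = cos φ sin λ, z = sin φ).
The central angle between the endpoints is δ = arccos(p₁·p₂) ≈ 0.337 rad (19.3°).
Interpolate at f = 0.54 with slerp weights a = sin((1−f)δ)/sin δ ≈ 0.467, b = sin(fδ)/sin δ ≈ 0.547.
p = a·p₁ + b·p₂ ≈ (0.393, -0.021, 0.919); φ = arcsin(p_z) ≈ 66.84°, λ = atan2(p_y, p_x) ≈ -3.11°.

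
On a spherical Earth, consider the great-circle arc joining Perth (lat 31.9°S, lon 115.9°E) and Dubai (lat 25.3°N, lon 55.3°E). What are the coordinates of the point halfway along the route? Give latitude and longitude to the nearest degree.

≈ lat 4°S, lon 85°E

Write both endpoints as unit vectors p₁, p₂ with components (cos φ cos λ, cos φ sin λ, sin φ).
The central angle between the endpoints is δ = arccos(p₁·p₂) ≈ 1.419 rad (81.3°).
Interpolate at f = 1/2 with slerp weights a = sin((1−f)δ)/sin δ ≈ 0.659, b = sin(fδ)/sin δ ≈ 0.659.
p = a·p₁ + b·p₂ ≈ (0.095, 0.993, -0.067); φ = arcsin(p_z) ≈ -3.82°, λ = atan2(p_y, p_x) ≈ 84.55°.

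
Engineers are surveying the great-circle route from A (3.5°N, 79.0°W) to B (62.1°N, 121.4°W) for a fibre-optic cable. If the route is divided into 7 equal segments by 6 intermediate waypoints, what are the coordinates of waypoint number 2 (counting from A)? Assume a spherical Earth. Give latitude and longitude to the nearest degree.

≈ (21°N, 86°W)

Write both endpoints as unit vectors p₁, p₂ with components (cos φ cos λ, cos φ sin λ, sin φ).
The central angle between the endpoints is δ = arccos(p₁·p₂) ≈ 1.161 rad (66.5°).
Interpolate at f = 2/7 with slerp weights a = sin((1−f)δ)/sin δ ≈ 0.804, b = sin(fδ)/sin δ ≈ 0.355.
p = a·p₁ + b·p₂ ≈ (0.067, -0.929, 0.363); φ = arcsin(p_z) ≈ 21.27°, λ = atan2(p_y, p_x) ≈ -85.90°.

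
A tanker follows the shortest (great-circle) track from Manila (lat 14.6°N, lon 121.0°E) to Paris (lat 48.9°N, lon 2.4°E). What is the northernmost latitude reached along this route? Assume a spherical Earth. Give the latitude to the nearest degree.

The great circle lies in the plane with unit normal n̂ = (p₁ × p₂)/|p₁ × p₂|.
Here n̂_z ≈ -0.562; the vertex latitude is φ_max = arccos|n̂_z| ≈ 55.8°.
Check via Clairaut: cos φ_max = |cos φ₁| · sin C = cos(14.6°)·sin(35.5°) ≈ 0.562, again giving ≈ 55.8°.

≈ 56°N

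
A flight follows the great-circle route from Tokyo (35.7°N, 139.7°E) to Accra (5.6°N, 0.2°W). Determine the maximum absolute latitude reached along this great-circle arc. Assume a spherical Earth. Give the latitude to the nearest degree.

The great circle lies in the plane with unit normal n̂ = (p₁ × p₂)/|p₁ × p₂|.
Here n̂_z ≈ -0.629; the vertex latitude is φ_max = arccos|n̂_z| ≈ 51.0°.
Check via Clairaut: cos φ_max = |cos φ₁| · sin C = cos(35.7°)·sin(50.8°) ≈ 0.629, again giving ≈ 51.0°.

≈ 51°N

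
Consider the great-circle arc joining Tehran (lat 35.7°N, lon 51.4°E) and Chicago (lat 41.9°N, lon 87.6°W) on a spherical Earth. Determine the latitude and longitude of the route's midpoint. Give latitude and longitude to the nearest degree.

≈ lat 66°N, lon 11°W

The haversine formula gives a central angle δ ≈ 1.637 rad (93.8°) between the endpoints.
Interpolate at f = 1/2 with slerp weights a = sin((1−f)δ)/sin δ ≈ 0.732, b = sin(fδ)/sin δ ≈ 0.732.
p = a·p₁ + b·p₂ ≈ (0.394, -0.080, 0.916); φ = arcsin(p_z) ≈ 66.32°, λ = atan2(p_y, p_x) ≈ -11.46°.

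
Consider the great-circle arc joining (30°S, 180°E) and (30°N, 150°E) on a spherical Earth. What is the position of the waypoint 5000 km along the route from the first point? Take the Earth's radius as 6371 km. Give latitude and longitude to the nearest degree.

≈ (11°N, 160°E)

Convert each endpoint to a unit vector on the sphere (x = cos φ cos λ, y = cos φ sin λ, z = sin φ).
The central angle between the endpoints is δ = arccos(p₁·p₂) ≈ 1.160 rad (66.5°). The total great-circle distance is δ·R ≈ 1.160 × 6371 ≈ 7389 km, so the target fraction is f = 5000/7389 ≈ 0.677.
Interpolate at f ≈ 0.677 with slerp weights a = sin((1−f)δ)/sin δ ≈ 0.400, b = sin(fδ)/sin δ ≈ 0.771.
p = a·p₁ + b·p₂ ≈ (-0.924, 0.334, 0.186); φ = arcsin(p_z) ≈ 10.70°, λ = atan2(p_y, p_x) ≈ 160.14°.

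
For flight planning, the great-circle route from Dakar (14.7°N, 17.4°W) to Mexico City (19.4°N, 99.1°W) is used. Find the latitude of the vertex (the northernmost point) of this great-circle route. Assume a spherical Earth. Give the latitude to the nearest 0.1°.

The great circle lies in the plane with unit normal n̂ = (p₁ × p₂)/|p₁ × p₂|.
Here n̂_z ≈ -0.925; the vertex latitude is φ_max = arccos|n̂_z| ≈ 22.4°.
Check via Clairaut: cos φ_max = |cos φ₁| · sin C = cos(14.7°)·sin(72.9°) ≈ 0.925, again giving ≈ 22.4°.

≈ 22.4°N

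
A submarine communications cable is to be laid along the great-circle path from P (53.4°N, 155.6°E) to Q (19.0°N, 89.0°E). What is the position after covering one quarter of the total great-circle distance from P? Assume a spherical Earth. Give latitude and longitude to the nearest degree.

≈ (49°N, 132°E)

The haversine formula gives a central angle δ ≈ 1.064 rad (61.0°) between the endpoints.
Interpolate at f = 1/4 with slerp weights a = sin((1−f)δ)/sin δ ≈ 0.819, b = sin(fδ)/sin δ ≈ 0.301.
p = a·p₁ + b·p₂ ≈ (-0.440, 0.486, 0.755); φ = arcsin(p_z) ≈ 49.05°, λ = atan2(p_y, p_x) ≈ 132.14°.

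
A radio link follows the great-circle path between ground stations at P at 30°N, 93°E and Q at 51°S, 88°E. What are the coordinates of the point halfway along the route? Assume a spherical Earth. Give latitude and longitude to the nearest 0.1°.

From cos δ = sin φ₁ sin φ₂ + cos φ₁ cos φ₂ cos Δλ, the central angle is δ ≈ 1.416 rad (81.1°).
Interpolate at f = 1/2 with slerp weights a = sin((1−f)δ)/sin δ ≈ 0.658, b = sin(fδ)/sin δ ≈ 0.658.
p = a·p₁ + b·p₂ ≈ (-0.015, 0.983, -0.182); φ = arcsin(p_z) ≈ -10.51°, λ = atan2(p_y, p_x) ≈ 90.90°.

≈ 10.5°S, 90.9°E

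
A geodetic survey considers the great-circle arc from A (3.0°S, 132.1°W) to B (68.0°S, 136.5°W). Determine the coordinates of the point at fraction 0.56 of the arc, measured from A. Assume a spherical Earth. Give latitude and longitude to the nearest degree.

Convert each endpoint to a unit vector on the sphere (x = cos φ cos λ, y = cos φ sin λ, z = sin φ).
The central angle between the endpoints is δ = arccos(p₁·p₂) ≈ 1.136 rad (65.1°).
Interpolate at f = 0.56 with slerp weights a = sin((1−f)δ)/sin δ ≈ 0.528, b = sin(fδ)/sin δ ≈ 0.655.
p = a·p₁ + b·p₂ ≈ (-0.532, -0.560, -0.635); φ = arcsin(p_z) ≈ -39.42°, λ = atan2(p_y, p_x) ≈ -133.50°.

≈ (39°S, 133°W)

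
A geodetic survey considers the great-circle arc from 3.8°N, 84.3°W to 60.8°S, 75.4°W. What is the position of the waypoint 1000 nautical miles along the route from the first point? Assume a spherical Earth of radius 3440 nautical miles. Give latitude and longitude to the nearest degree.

≈ 13°S, 83°W

The haversine formula gives a central angle δ ≈ 1.134 rad (65.0°) between the endpoints. The total great-circle distance is δ·R ≈ 1.134 × 3440 ≈ 3901 nmi, so the target fraction is f = 1000/3901 ≈ 0.256.
Interpolate at f ≈ 0.256 with slerp weights a = sin((1−f)δ)/sin δ ≈ 0.824, b = sin(fδ)/sin δ ≈ 0.316.
p = a·p₁ + b·p₂ ≈ (0.121, -0.968, -0.222); φ = arcsin(p_z) ≈ -12.80°, λ = atan2(p_y, p_x) ≈ -82.90°.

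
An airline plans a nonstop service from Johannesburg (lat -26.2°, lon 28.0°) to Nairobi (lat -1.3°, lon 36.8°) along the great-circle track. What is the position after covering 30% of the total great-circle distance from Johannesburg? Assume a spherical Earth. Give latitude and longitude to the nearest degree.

≈ lat -19°, lon 31°

Write both endpoints as unit vectors p₁, p₂ with components (cos φ cos λ, cos φ sin λ, sin φ).
The central angle between the endpoints is δ = arccos(p₁·p₂) ≈ 0.459 rad (26.3°).
Interpolate at f = 0.30 with slerp weights a = sin((1−f)δ)/sin δ ≈ 0.713, b = sin(fδ)/sin δ ≈ 0.310.
p = a·p₁ + b·p₂ ≈ (0.813, 0.486, -0.322); φ = arcsin(p_z) ≈ -18.77°, λ = atan2(p_y, p_x) ≈ 30.87°.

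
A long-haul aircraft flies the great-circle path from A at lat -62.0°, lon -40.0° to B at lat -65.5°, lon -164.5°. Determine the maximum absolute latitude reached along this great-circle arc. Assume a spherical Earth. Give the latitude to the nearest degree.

The great circle lies in the plane with unit normal n̂ = (p₁ × p₂)/|p₁ × p₂|.
Here n̂_z ≈ -0.223; the vertex latitude is φ_max = arccos|n̂_z| ≈ 77.1°.

≈ -77°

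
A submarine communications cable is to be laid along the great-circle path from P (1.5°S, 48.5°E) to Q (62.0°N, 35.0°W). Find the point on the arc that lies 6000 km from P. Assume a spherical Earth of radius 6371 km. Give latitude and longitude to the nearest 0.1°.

From cos δ = sin φ₁ sin φ₂ + cos φ₁ cos φ₂ cos Δλ, the central angle is δ ≈ 1.541 rad (88.3°). The total great-circle distance is δ·R ≈ 1.541 × 6371 ≈ 9816 km, so the target fraction is f = 6000/9816 ≈ 0.611.
Interpolate at f ≈ 0.611 with slerp weights a = sin((1−f)δ)/sin δ ≈ 0.564, b = sin(fδ)/sin δ ≈ 0.809.
p = a·p₁ + b·p₂ ≈ (0.685, 0.204, 0.700); φ = arcsin(p_z) ≈ 44.39°, λ = atan2(p_y, p_x) ≈ 16.63°.

≈ (44.4°N, 16.6°E)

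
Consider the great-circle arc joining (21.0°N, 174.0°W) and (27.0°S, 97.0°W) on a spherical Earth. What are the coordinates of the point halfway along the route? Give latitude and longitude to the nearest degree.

Convert each endpoint to a unit vector on the sphere (x = cos φ cos λ, y = cos φ sin λ, z = sin φ).
The central angle between the endpoints is δ = arccos(p₁·p₂) ≈ 1.546 rad (88.6°).
Interpolate at f = 1/2 with slerp weights a = sin((1−f)δ)/sin δ ≈ 0.699, b = sin(fδ)/sin δ ≈ 0.699.
p = a·p₁ + b·p₂ ≈ (-0.725, -0.686, -0.067); φ = arcsin(p_z) ≈ -3.83°, λ = atan2(p_y, p_x) ≈ -136.56°.

≈ (4°S, 137°W)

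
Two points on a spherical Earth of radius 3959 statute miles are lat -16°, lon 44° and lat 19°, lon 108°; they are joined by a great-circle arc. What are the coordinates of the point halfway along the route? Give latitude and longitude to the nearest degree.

The haversine formula gives a central angle δ ≈ 1.257 rad (72.0°) between the endpoints.
Interpolate at f = 1/2 with slerp weights a = sin((1−f)δ)/sin δ ≈ 0.618, b = sin(fδ)/sin δ ≈ 0.618.
p = a·p₁ + b·p₂ ≈ (0.247, 0.969, 0.031); φ = arcsin(p_z) ≈ 1.77°, λ = atan2(p_y, p_x) ≈ 75.70°.

≈ lat 2°, lon 76°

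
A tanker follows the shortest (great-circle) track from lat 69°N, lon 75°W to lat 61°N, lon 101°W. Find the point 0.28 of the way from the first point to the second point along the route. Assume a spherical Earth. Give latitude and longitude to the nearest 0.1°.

≈ lat 67.2°N, lon 83.9°W

Write both endpoints as unit vectors p₁, p₂ with components (cos φ cos λ, cos φ sin λ, sin φ).
The central angle between the endpoints is δ = arccos(p₁·p₂) ≈ 0.234 rad (13.4°).
Interpolate at f = 0.28 with slerp weights a = sin((1−f)δ)/sin δ ≈ 0.723, b = sin(fδ)/sin δ ≈ 0.282.
p = a·p₁ + b·p₂ ≈ (0.041, -0.385, 0.922); φ = arcsin(p_z) ≈ 67.24°, λ = atan2(p_y, p_x) ≈ -83.92°.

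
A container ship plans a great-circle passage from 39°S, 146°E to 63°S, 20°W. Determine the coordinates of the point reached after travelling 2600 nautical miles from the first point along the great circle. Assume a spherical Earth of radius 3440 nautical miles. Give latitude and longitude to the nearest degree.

≈ 81°S, 117°E

From cos δ = sin φ₁ sin φ₂ + cos φ₁ cos φ₂ cos Δλ, the central angle is δ ≈ 1.351 rad (77.4°). The total great-circle distance is δ·R ≈ 1.351 × 3440 ≈ 4646 nmi, so the target fraction is f = 2600/4646 ≈ 0.560.
Interpolate at f ≈ 0.560 with slerp weights a = sin((1−f)δ)/sin δ ≈ 0.574, b = sin(fδ)/sin δ ≈ 0.703.
p = a·p₁ + b·p₂ ≈ (-0.070, 0.140, -0.988); φ = arcsin(p_z) ≈ -80.97°, λ = atan2(p_y, p_x) ≈ 116.54°.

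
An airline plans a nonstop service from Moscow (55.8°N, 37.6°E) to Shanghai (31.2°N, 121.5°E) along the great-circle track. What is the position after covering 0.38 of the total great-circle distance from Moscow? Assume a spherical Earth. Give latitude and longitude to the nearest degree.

Convert each endpoint to a unit vector on the sphere (x = cos φ cos λ, y = cos φ sin λ, z = sin φ).
The central angle between the endpoints is δ = arccos(p₁·p₂) ≈ 1.071 rad (61.3°).
Interpolate at f = 0.38 with slerp weights a = sin((1−f)δ)/sin δ ≈ 0.702, b = sin(fδ)/sin δ ≈ 0.451.
p = a·p₁ + b·p₂ ≈ (0.111, 0.570, 0.814); φ = arcsin(p_z) ≈ 54.52°, λ = atan2(p_y, p_x) ≈ 78.96°.

≈ 55°N, 79°E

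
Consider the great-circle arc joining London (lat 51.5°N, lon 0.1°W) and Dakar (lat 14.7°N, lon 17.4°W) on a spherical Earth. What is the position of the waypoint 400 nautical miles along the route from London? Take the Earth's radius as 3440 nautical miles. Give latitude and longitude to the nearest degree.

≈ lat 45°N, lon 4°W

Write both endpoints as unit vectors p₁, p₂ with components (cos φ cos λ, cos φ sin λ, sin φ).
The central angle between the endpoints is δ = arccos(p₁·p₂) ≈ 0.686 rad (39.3°). The total great-circle distance is δ·R ≈ 0.686 × 3440 ≈ 2361 nmi, so the target fraction is f = 400/2361 ≈ 0.169.
Interpolate at f ≈ 0.169 with slerp weights a = sin((1−f)δ)/sin δ ≈ 0.852, b = sin(fδ)/sin δ ≈ 0.183.
p = a·p₁ + b·p₂ ≈ (0.699, -0.054, 0.713); φ = arcsin(p_z) ≈ 45.48°, λ = atan2(p_y, p_x) ≈ -4.41°.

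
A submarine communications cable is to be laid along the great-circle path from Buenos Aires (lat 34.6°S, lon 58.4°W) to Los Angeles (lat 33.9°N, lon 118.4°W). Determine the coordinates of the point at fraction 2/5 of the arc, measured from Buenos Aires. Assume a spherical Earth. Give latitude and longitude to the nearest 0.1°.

≈ lat 7.5°S, lon 83.3°W

Convert each endpoint to a unit vector on the sphere (x = cos φ cos λ, y = cos φ sin λ, z = sin φ).
The central angle between the endpoints is δ = arccos(p₁·p₂) ≈ 1.546 rad (88.6°).
Interpolate at f = 2/5 with slerp weights a = sin((1−f)δ)/sin δ ≈ 0.800, b = sin(fδ)/sin δ ≈ 0.580.
p = a·p₁ + b·p₂ ≈ (0.116, -0.985, -0.131); φ = arcsin(p_z) ≈ -7.53°, λ = atan2(p_y, p_x) ≈ -83.26°.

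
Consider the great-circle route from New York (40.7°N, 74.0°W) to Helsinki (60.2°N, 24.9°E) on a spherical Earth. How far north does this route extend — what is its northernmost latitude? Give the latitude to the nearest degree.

The great circle lies in the plane with unit normal n̂ = (p₁ × p₂)/|p₁ × p₂|.
Here n̂_z ≈ +0.432; the vertex latitude is φ_max = arccos|n̂_z| ≈ 64.4°.
Check via Clairaut: cos φ_max = |cos φ₁| · sin C = cos(40.7°)·sin(34.7°) ≈ 0.432, again giving ≈ 64.4°.

≈ 64°N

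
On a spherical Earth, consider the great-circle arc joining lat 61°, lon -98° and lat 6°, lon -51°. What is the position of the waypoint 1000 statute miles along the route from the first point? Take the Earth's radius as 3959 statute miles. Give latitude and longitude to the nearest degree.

Write both endpoints as unit vectors p₁, p₂ with components (cos φ cos λ, cos φ sin λ, sin φ).
The central angle between the endpoints is δ = arccos(p₁·p₂) ≈ 1.137 rad (65.1°). The total great-circle distance is δ·R ≈ 1.137 × 3959 ≈ 4502 mi, so the target fraction is f = 1000/4502 ≈ 0.222.
Interpolate at f ≈ 0.222 with slerp weights a = sin((1−f)δ)/sin δ ≈ 0.853, b = sin(fδ)/sin δ ≈ 0.275.
p = a·p₁ + b·p₂ ≈ (0.115, -0.622, 0.774); φ = arcsin(p_z) ≈ 50.75°, λ = atan2(p_y, p_x) ≈ -79.54°.

≈ lat 51°, lon -80°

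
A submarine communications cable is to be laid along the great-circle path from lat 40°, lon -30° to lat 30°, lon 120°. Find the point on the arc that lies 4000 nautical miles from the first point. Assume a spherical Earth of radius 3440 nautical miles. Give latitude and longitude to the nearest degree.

Write both endpoints as unit vectors p₁, p₂ with components (cos φ cos λ, cos φ sin λ, sin φ).
The central angle between the endpoints is δ = arccos(p₁·p₂) ≈ 1.827 rad (104.7°). The total great-circle distance is δ·R ≈ 1.827 × 3440 ≈ 6284 nmi, so the target fraction is f = 4000/6284 ≈ 0.637.
Interpolate at f ≈ 0.637 with slerp weights a = sin((1−f)δ)/sin δ ≈ 0.637, b = sin(fδ)/sin δ ≈ 0.949.
p = a·p₁ + b·p₂ ≈ (0.012, 0.468, 0.884); φ = arcsin(p_z) ≈ 62.11°, λ = atan2(p_y, p_x) ≈ 88.56°.

≈ lat 62°, lon 89°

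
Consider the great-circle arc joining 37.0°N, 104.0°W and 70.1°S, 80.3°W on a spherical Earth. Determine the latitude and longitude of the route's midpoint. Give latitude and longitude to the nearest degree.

Convert each endpoint to a unit vector on the sphere (x = cos φ cos λ, y = cos φ sin λ, z = sin φ).
The central angle between the endpoints is δ = arccos(p₁·p₂) ≈ 1.893 rad (108.5°).
Interpolate at f = 1/2 with slerp weights a = sin((1−f)δ)/sin δ ≈ 0.856, b = sin(fδ)/sin δ ≈ 0.856.
p = a·p₁ + b·p₂ ≈ (-0.116, -0.950, -0.290); φ = arcsin(p_z) ≈ -16.83°, λ = atan2(p_y, p_x) ≈ -96.98°.

≈ 17°S, 97°W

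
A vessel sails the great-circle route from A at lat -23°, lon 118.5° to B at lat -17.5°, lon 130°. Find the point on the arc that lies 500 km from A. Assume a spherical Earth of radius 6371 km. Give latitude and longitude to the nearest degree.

≈ lat -21°, lon 123°

From cos δ = sin φ₁ sin φ₂ + cos φ₁ cos φ₂ cos Δλ, the central angle is δ ≈ 0.211 rad (12.1°). The total great-circle distance is δ·R ≈ 0.211 × 6371 ≈ 1346 km, so the target fraction is f = 500/1346 ≈ 0.372.
Interpolate at f ≈ 0.372 with slerp weights a = sin((1−f)δ)/sin δ ≈ 0.631, b = sin(fδ)/sin δ ≈ 0.374.
p = a·p₁ + b·p₂ ≈ (-0.507, 0.784, -0.359); φ = arcsin(p_z) ≈ -21.05°, λ = atan2(p_y, p_x) ≈ 122.87°.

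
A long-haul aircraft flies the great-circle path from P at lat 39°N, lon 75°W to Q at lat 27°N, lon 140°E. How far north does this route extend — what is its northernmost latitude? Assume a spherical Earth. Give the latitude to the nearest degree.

The great circle lies in the plane with unit normal n̂ = (p₁ × p₂)/|p₁ × p₂|.
Here n̂_z ≈ -0.414; the vertex latitude is φ_max = arccos|n̂_z| ≈ 65.5°.

≈ 66°N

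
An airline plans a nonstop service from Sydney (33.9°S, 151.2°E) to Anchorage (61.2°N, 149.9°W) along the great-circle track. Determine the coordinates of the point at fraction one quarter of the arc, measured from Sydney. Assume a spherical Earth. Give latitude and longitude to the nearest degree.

≈ 9°S, 162°E

The haversine formula gives a central angle δ ≈ 1.857 rad (106.4°) between the endpoints.
Interpolate at f = 1/4 with slerp weights a = sin((1−f)δ)/sin δ ≈ 1.026, b = sin(fδ)/sin δ ≈ 0.467.
p = a·p₁ + b·p₂ ≈ (-0.941, 0.297, -0.163); φ = arcsin(p_z) ≈ -9.39°, λ = atan2(p_y, p_x) ≈ 162.45°.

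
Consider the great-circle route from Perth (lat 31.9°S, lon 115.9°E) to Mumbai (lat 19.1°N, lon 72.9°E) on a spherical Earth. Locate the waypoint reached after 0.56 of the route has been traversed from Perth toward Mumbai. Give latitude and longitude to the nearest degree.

≈ lat 4°S, lon 91°E

Convert each endpoint to a unit vector on the sphere (x = cos φ cos λ, y = cos φ sin λ, z = sin φ).
The central angle between the endpoints is δ = arccos(p₁·p₂) ≈ 1.144 rad (65.6°).
Interpolate at f = 0.56 with slerp weights a = sin((1−f)δ)/sin δ ≈ 0.530, b = sin(fδ)/sin δ ≈ 0.657.
p = a·p₁ + b·p₂ ≈ (-0.014, 0.998, -0.065); φ = arcsin(p_z) ≈ -3.74°, λ = atan2(p_y, p_x) ≈ 90.81°.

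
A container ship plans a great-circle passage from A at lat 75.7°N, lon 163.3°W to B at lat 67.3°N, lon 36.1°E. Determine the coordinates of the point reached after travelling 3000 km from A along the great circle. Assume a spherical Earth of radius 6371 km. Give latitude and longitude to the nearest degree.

≈ lat 77°N, lon 42°E

From cos δ = sin φ₁ sin φ₂ + cos φ₁ cos φ₂ cos Δλ, the central angle is δ ≈ 0.637 rad (36.5°). The total great-circle distance is δ·R ≈ 0.637 × 6371 ≈ 4057 km, so the target fraction is f = 3000/4057 ≈ 0.740.
Interpolate at f ≈ 0.740 with slerp weights a = sin((1−f)δ)/sin δ ≈ 0.278, b = sin(fδ)/sin δ ≈ 0.763.
p = a·p₁ + b·p₂ ≈ (0.172, 0.154, 0.973); φ = arcsin(p_z) ≈ 76.65°, λ = atan2(p_y, p_x) ≈ 41.76°.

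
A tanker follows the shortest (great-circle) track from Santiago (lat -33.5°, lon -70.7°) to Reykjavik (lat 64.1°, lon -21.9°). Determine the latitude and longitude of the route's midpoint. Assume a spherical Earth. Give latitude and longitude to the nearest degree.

≈ lat 17°, lon -54°

Write both endpoints as unit vectors p₁, p₂ with components (cos φ cos λ, cos φ sin λ, sin φ).
The central angle between the endpoints is δ = arccos(p₁·p₂) ≈ 1.830 rad (104.9°).
Interpolate at f = 1/2 with slerp weights a = sin((1−f)δ)/sin δ ≈ 0.820, b = sin(fδ)/sin δ ≈ 0.820.
p = a·p₁ + b·p₂ ≈ (0.558, -0.779, 0.285); φ = arcsin(p_z) ≈ 16.56°, λ = atan2(p_y, p_x) ≈ -54.37°.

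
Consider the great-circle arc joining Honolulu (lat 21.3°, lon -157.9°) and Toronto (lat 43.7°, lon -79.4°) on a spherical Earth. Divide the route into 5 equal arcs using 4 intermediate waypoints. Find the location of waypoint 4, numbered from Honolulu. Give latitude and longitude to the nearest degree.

Write both endpoints as unit vectors p₁, p₂ with components (cos φ cos λ, cos φ sin λ, sin φ).
The central angle between the endpoints is δ = arccos(p₁·p₂) ≈ 1.175 rad (67.3°).
Interpolate at f = 4/5 with slerp weights a = sin((1−f)δ)/sin δ ≈ 0.252, b = sin(fδ)/sin δ ≈ 0.875.
p = a·p₁ + b·p₂ ≈ (-0.101, -0.710, 0.696); φ = arcsin(p_z) ≈ 44.14°, λ = atan2(p_y, p_x) ≈ -98.13°.

≈ lat 44°, lon -98°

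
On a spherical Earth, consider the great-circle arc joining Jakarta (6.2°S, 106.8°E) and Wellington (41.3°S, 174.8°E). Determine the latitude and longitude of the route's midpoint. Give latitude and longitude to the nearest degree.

Write both endpoints as unit vectors p₁, p₂ with components (cos φ cos λ, cos φ sin λ, sin φ).
The central angle between the endpoints is δ = arccos(p₁·p₂) ≈ 1.212 rad (69.4°).
Interpolate at f = 1/2 with slerp weights a = sin((1−f)δ)/sin δ ≈ 0.608, b = sin(fδ)/sin δ ≈ 0.608.
p = a·p₁ + b·p₂ ≈ (-0.630, 0.620, -0.467); φ = arcsin(p_z) ≈ -27.85°, λ = atan2(p_y, p_x) ≈ 135.44°.

≈ (28°S, 135°E)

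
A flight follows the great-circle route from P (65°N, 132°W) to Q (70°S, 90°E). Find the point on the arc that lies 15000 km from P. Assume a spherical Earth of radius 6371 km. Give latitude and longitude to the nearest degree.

≈ (55°S, 146°E)

The haversine formula gives a central angle δ ≈ 2.854 rad (163.6°) between the endpoints. The total great-circle distance is δ·R ≈ 2.854 × 6371 ≈ 18186 km, so the target fraction is f = 15000/18186 ≈ 0.825.
Interpolate at f ≈ 0.825 with slerp weights a = sin((1−f)δ)/sin δ ≈ 1.693, b = sin(fδ)/sin δ ≈ 2.501.
p = a·p₁ + b·p₂ ≈ (-0.479, 0.324, -0.816); φ = arcsin(p_z) ≈ -54.69°, λ = atan2(p_y, p_x) ≈ 145.93°.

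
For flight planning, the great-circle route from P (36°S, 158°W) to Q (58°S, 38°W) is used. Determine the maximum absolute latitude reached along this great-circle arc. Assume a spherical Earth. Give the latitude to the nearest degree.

≈ 67°S

The great circle lies in the plane with unit normal n̂ = (p₁ × p₂)/|p₁ × p₂|.
Here n̂_z ≈ +0.387; the vertex latitude is φ_max = arccos|n̂_z| ≈ 67.2°.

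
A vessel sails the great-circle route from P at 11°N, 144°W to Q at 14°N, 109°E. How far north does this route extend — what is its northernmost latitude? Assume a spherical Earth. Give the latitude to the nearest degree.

≈ 21°N

The great circle lies in the plane with unit normal n̂ = (p₁ × p₂)/|p₁ × p₂|.
Here n̂_z ≈ -0.936; the vertex latitude is φ_max = arccos|n̂_z| ≈ 20.5°.
Check via Clairaut: cos φ_max = |cos φ₁| · sin C = cos(11.0°)·sin(72.6°) ≈ 0.936, again giving ≈ 20.5°.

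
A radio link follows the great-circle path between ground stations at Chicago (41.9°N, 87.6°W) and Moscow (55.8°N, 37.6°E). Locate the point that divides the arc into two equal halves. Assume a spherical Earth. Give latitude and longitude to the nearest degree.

From cos δ = sin φ₁ sin φ₂ + cos φ₁ cos φ₂ cos Δλ, the central angle is δ ≈ 1.254 rad (71.9°).
Interpolate at f = 1/2 with slerp weights a = sin((1−f)δ)/sin δ ≈ 0.618, b = sin(fδ)/sin δ ≈ 0.618.
p = a·p₁ + b·p₂ ≈ (0.294, -0.247, 0.923); φ = arcsin(p_z) ≈ 67.39°, λ = atan2(p_y, p_x) ≈ -40.06°.

≈ (67°N, 40°W)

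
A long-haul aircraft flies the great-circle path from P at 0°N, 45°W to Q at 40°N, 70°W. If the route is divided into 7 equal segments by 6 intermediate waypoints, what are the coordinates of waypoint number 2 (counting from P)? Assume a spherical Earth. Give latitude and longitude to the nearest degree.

Write both endpoints as unit vectors p₁, p₂ with components (cos φ cos λ, cos φ sin λ, sin φ).
The central angle between the endpoints is δ = arccos(p₁·p₂) ≈ 0.803 rad (46.0°).
Interpolate at f = 2/7 with slerp weights a = sin((1−f)δ)/sin δ ≈ 0.754, b = sin(fδ)/sin δ ≈ 0.316.
p = a·p₁ + b·p₂ ≈ (0.616, -0.761, 0.203); φ = arcsin(p_z) ≈ 11.72°, λ = atan2(p_y, p_x) ≈ -51.00°.

≈ 12°N, 51°W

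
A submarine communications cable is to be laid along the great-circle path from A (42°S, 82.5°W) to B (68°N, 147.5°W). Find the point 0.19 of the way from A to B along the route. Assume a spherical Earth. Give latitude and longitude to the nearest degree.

Write both endpoints as unit vectors p₁, p₂ with components (cos φ cos λ, cos φ sin λ, sin φ).
The central angle between the endpoints is δ = arccos(p₁·p₂) ≈ 2.098 rad (120.2°).
Interpolate at f = 0.19 with slerp weights a = sin((1−f)δ)/sin δ ≈ 1.147, b = sin(fδ)/sin δ ≈ 0.449.
p = a·p₁ + b·p₂ ≈ (-0.031, -0.936, -0.351); φ = arcsin(p_z) ≈ -20.58°, λ = atan2(p_y, p_x) ≈ -91.87°.

≈ (21°S, 92°W)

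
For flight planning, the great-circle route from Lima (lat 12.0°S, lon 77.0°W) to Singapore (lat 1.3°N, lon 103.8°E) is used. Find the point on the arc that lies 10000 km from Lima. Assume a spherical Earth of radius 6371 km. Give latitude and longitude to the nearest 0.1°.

Write both endpoints as unit vectors p₁, p₂ with components (cos φ cos λ, cos φ sin λ, sin φ).
The central angle between the endpoints is δ = arccos(p₁·p₂) ≈ 2.954 rad (169.3°). The total great-circle distance is δ·R ≈ 2.954 × 6371 ≈ 18822 km, so the target fraction is f = 10000/18822 ≈ 0.531.
Interpolate at f ≈ 0.531 with slerp weights a = sin((1−f)δ)/sin δ ≈ 5.279, b = sin(fδ)/sin δ ≈ 5.371.
p = a·p₁ + b·p₂ ≈ (-0.119, 0.184, -0.976); φ = arcsin(p_z) ≈ -77.33°, λ = atan2(p_y, p_x) ≈ 122.98°.

≈ lat 77.3°S, lon 123.0°E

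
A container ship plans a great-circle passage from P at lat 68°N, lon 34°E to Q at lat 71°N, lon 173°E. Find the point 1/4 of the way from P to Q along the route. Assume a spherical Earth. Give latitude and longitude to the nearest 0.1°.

≈ lat 76.6°N, lon 48.3°E

The haversine formula gives a central angle δ ≈ 0.669 rad (38.3°) between the endpoints.
Interpolate at f = 1/4 with slerp weights a = sin((1−f)δ)/sin δ ≈ 0.775, b = sin(fδ)/sin δ ≈ 0.268.
p = a·p₁ + b·p₂ ≈ (0.154, 0.173, 0.973); φ = arcsin(p_z) ≈ 76.60°, λ = atan2(p_y, p_x) ≈ 48.32°.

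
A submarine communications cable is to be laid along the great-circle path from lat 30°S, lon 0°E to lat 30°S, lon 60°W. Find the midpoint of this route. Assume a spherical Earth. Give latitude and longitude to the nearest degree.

≈ lat 34°S, lon 30°W

The haversine formula gives a central angle δ ≈ 0.896 rad (51.3°) between the endpoints.
Interpolate at f = 1/2 with slerp weights a = sin((1−f)δ)/sin δ ≈ 0.555, b = sin(fδ)/sin δ ≈ 0.555.
p = a·p₁ + b·p₂ ≈ (0.721, -0.416, -0.555); φ = arcsin(p_z) ≈ -33.69°, λ = atan2(p_y, p_x) ≈ -30.00°.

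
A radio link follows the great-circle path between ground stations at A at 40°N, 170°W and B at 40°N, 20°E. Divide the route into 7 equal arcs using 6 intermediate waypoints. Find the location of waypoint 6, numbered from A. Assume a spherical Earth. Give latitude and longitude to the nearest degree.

≈ 54°N, 23°E

Convert each endpoint to a unit vector on the sphere (x = cos φ cos λ, y = cos φ sin λ, z = sin φ).
The central angle between the endpoints is δ = arccos(p₁·p₂) ≈ 1.736 rad (99.5°).
Interpolate at f = 6/7 with slerp weights a = sin((1−f)δ)/sin δ ≈ 0.249, b = sin(fδ)/sin δ ≈ 1.010.
p = a·p₁ + b·p₂ ≈ (0.540, 0.232, 0.809); φ = arcsin(p_z) ≈ 54.04°, λ = atan2(p_y, p_x) ≈ 23.23°.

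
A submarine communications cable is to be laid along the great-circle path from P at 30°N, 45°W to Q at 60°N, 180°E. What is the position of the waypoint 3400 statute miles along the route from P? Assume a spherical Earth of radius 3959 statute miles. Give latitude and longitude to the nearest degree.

Write both endpoints as unit vectors p₁, p₂ with components (cos φ cos λ, cos φ sin λ, sin φ).
The central angle between the endpoints is δ = arccos(p₁·p₂) ≈ 1.444 rad (82.7°). The total great-circle distance is δ·R ≈ 1.444 × 3959 ≈ 5715 mi, so the target fraction is f = 3400/5715 ≈ 0.595.
Interpolate at f ≈ 0.595 with slerp weights a = sin((1−f)δ)/sin δ ≈ 0.557, b = sin(fδ)/sin δ ≈ 0.763.
p = a·p₁ + b·p₂ ≈ (-0.041, -0.341, 0.939); φ = arcsin(p_z) ≈ 69.93°, λ = atan2(p_y, p_x) ≈ -96.83°.

≈ 70°N, 97°W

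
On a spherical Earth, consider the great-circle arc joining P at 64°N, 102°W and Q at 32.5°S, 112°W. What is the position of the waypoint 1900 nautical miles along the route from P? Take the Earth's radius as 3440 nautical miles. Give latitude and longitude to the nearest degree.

≈ 33°N, 107°W

Write both endpoints as unit vectors p₁, p₂ with components (cos φ cos λ, cos φ sin λ, sin φ).
The central angle between the endpoints is δ = arccos(p₁·p₂) ≈ 1.690 rad (96.8°). The total great-circle distance is δ·R ≈ 1.690 × 3440 ≈ 5813 nmi, so the target fraction is f = 1900/5813 ≈ 0.327.
Interpolate at f ≈ 0.327 with slerp weights a = sin((1−f)δ)/sin δ ≈ 0.914, b = sin(fδ)/sin δ ≈ 0.528.
p = a·p₁ + b·p₂ ≈ (-0.250, -0.805, 0.538); φ = arcsin(p_z) ≈ 32.52°, λ = atan2(p_y, p_x) ≈ -107.27°.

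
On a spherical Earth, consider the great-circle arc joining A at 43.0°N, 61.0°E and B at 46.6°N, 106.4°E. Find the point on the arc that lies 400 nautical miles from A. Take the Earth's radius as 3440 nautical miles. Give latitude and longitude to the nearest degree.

From cos δ = sin φ₁ sin φ₂ + cos φ₁ cos φ₂ cos Δλ, the central angle is δ ≈ 0.558 rad (32.0°). The total great-circle distance is δ·R ≈ 0.558 × 3440 ≈ 1919 nmi, so the target fraction is f = 400/1919 ≈ 0.208.
Interpolate at f ≈ 0.208 with slerp weights a = sin((1−f)δ)/sin δ ≈ 0.807, b = sin(fδ)/sin δ ≈ 0.219.
p = a·p₁ + b·p₂ ≈ (0.244, 0.661, 0.710); φ = arcsin(p_z) ≈ 45.22°, λ = atan2(p_y, p_x) ≈ 69.75°.

≈ 45°N, 70°E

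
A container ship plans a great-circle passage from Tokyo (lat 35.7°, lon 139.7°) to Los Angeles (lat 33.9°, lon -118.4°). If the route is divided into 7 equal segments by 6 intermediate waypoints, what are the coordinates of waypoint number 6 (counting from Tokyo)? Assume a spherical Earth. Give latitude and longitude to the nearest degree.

Convert each endpoint to a unit vector on the sphere (x = cos φ cos λ, y = cos φ sin λ, z = sin φ).
The central angle between the endpoints is δ = arccos(p₁·p₂) ≈ 1.383 rad (79.3°).
Interpolate at f = 6/7 with slerp weights a = sin((1−f)δ)/sin δ ≈ 0.200, b = sin(fδ)/sin δ ≈ 0.943.
p = a·p₁ + b·p₂ ≈ (-0.496, -0.584, 0.643); φ = arcsin(p_z) ≈ 39.99°, λ = atan2(p_y, p_x) ≈ -130.36°.

≈ lat 40°, lon -130°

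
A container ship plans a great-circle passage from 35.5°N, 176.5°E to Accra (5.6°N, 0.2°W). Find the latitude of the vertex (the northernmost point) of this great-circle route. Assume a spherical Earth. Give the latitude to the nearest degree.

The great circle lies in the plane with unit normal n̂ = (p₁ × p₂)/|p₁ × p₂|.
Here n̂_z ≈ -0.071; the vertex latitude is φ_max = arccos|n̂_z| ≈ 85.9°.
Check via Clairaut: cos φ_max = |cos φ₁| · sin C = cos(35.5°)·sin(5.0°) ≈ 0.071, again giving ≈ 85.9°.

≈ 86°N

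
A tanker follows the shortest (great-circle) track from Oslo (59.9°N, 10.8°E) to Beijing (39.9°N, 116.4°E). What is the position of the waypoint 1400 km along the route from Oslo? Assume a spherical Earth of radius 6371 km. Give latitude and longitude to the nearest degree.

≈ (65°N, 36°E)

From cos δ = sin φ₁ sin φ₂ + cos φ₁ cos φ₂ cos Δλ, the central angle is δ ≈ 1.102 rad (63.2°). The total great-circle distance is δ·R ≈ 1.102 × 6371 ≈ 7023 km, so the target fraction is f = 1400/7023 ≈ 0.199.
Interpolate at f ≈ 0.199 with slerp weights a = sin((1−f)δ)/sin δ ≈ 0.866, b = sin(fδ)/sin δ ≈ 0.244.
p = a·p₁ + b·p₂ ≈ (0.343, 0.249, 0.906); φ = arcsin(p_z) ≈ 64.91°, λ = atan2(p_y, p_x) ≈ 35.99°.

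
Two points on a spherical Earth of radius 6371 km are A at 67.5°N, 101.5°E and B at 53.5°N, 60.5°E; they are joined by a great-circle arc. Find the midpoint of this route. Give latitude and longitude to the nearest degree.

≈ 62°N, 76°E

The haversine formula gives a central angle δ ≈ 0.417 rad (23.9°) between the endpoints.
Interpolate at f = 1/2 with slerp weights a = sin((1−f)δ)/sin δ ≈ 0.511, b = sin(fδ)/sin δ ≈ 0.511.
p = a·p₁ + b·p₂ ≈ (0.111, 0.456, 0.883); φ = arcsin(p_z) ≈ 62.00°, λ = atan2(p_y, p_x) ≈ 76.36°.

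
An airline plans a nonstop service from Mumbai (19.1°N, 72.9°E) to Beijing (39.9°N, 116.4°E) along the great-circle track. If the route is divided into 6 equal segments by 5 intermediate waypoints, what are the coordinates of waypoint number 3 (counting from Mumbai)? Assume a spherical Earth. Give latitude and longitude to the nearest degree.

≈ (31°N, 92°E)

Write both endpoints as unit vectors p₁, p₂ with components (cos φ cos λ, cos φ sin λ, sin φ).
The central angle between the endpoints is δ = arccos(p₁·p₂) ≈ 0.744 rad (42.6°).
Interpolate at f = 3/6 with slerp weights a = sin((1−f)δ)/sin δ ≈ 0.537, b = sin(fδ)/sin δ ≈ 0.537.
p = a·p₁ + b·p₂ ≈ (-0.034, 0.854, 0.520); φ = arcsin(p_z) ≈ 31.33°, λ = atan2(p_y, p_x) ≈ 92.28°.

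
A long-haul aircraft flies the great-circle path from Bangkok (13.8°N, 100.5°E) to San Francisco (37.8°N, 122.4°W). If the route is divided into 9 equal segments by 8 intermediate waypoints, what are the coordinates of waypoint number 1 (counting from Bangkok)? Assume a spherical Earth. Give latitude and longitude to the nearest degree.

≈ (24°N, 109°E)

Convert each endpoint to a unit vector on the sphere (x = cos φ cos λ, y = cos φ sin λ, z = sin φ).
The central angle between the endpoints is δ = arccos(p₁·p₂) ≈ 2.000 rad (114.6°).
Interpolate at f = 1/9 with slerp weights a = sin((1−f)δ)/sin δ ≈ 1.076, b = sin(fδ)/sin δ ≈ 0.242.
p = a·p₁ + b·p₂ ≈ (-0.293, 0.866, 0.405); φ = arcsin(p_z) ≈ 23.91°, λ = atan2(p_y, p_x) ≈ 108.70°.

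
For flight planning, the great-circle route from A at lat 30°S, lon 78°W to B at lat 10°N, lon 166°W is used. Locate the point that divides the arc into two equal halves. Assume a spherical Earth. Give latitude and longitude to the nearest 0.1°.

Convert each endpoint to a unit vector on the sphere (x = cos φ cos λ, y = cos φ sin λ, z = sin φ).
The central angle between the endpoints is δ = arccos(p₁·p₂) ≈ 1.628 rad (93.3°).
Interpolate at f = 1/2 with slerp weights a = sin((1−f)δ)/sin δ ≈ 0.728, b = sin(fδ)/sin δ ≈ 0.728.
p = a·p₁ + b·p₂ ≈ (-0.565, -0.790, -0.238); φ = arcsin(p_z) ≈ -13.75°, λ = atan2(p_y, p_x) ≈ -125.55°.

≈ lat 13.7°S, lon 125.5°W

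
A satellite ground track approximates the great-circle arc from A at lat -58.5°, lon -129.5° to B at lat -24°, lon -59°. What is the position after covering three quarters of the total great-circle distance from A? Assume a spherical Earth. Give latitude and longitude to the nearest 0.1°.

The haversine formula gives a central angle δ ≈ 1.040 rad (59.6°) between the endpoints.
Interpolate at f = 3/4 with slerp weights a = sin((1−f)δ)/sin δ ≈ 0.298, b = sin(fδ)/sin δ ≈ 0.816.
p = a·p₁ + b·p₂ ≈ (0.285, -0.759, -0.586); φ = arcsin(p_z) ≈ -35.86°, λ = atan2(p_y, p_x) ≈ -69.44°.

≈ lat -35.9°, lon -69.4°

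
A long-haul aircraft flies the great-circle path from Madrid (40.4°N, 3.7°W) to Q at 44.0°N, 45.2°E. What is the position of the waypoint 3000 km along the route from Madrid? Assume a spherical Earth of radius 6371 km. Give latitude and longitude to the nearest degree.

≈ 45°N, 33°E

Convert each endpoint to a unit vector on the sphere (x = cos φ cos λ, y = cos φ sin λ, z = sin φ).
The central angle between the endpoints is δ = arccos(p₁·p₂) ≈ 0.626 rad (35.9°). The total great-circle distance is δ·R ≈ 0.626 × 6371 ≈ 3989 km, so the target fraction is f = 3000/3989 ≈ 0.752.
Interpolate at f ≈ 0.752 with slerp weights a = sin((1−f)δ)/sin δ ≈ 0.264, b = sin(fδ)/sin δ ≈ 0.774.
p = a·p₁ + b·p₂ ≈ (0.593, 0.382, 0.709); φ = arcsin(p_z) ≈ 45.14°, λ = atan2(p_y, p_x) ≈ 32.81°.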